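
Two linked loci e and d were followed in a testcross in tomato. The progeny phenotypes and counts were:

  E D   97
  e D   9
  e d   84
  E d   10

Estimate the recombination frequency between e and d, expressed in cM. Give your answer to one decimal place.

The two most frequent classes, E D (97) and e d (84), are the parental types, so the F1 was E D / e d.
The recombinant classes are E d and e D: 10 + 9 = 19.
Recombination frequency = 19/200 = 0.0950 ≈ 9.5%, i.e. 9.5 cM.

9.5 cM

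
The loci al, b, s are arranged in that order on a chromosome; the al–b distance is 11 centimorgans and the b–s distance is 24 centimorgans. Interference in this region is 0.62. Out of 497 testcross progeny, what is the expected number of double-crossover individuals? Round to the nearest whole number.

Map distances give recombination frequencies of 0.110 and 0.240 for the two intervals.
With interference 0.62 (so coincidence = 0.38), expected double-crossover frequency = 0.110 × 0.240 × 0.38 = 0.01003.
Expected number = 0.01003 × 497 = 4.99 ≈ 5.

5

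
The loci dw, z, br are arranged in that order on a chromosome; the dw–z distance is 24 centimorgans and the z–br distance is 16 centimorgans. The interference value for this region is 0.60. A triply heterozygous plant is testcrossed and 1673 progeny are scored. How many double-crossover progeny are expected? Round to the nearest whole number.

Map distances give recombination frequencies of 0.240 and 0.160 for the two intervals.
With interference 0.60 (so coincidence = 0.40), expected double-crossover frequency = 0.240 × 0.160 × 0.40 = 0.01536.
Expected number = 0.01536 × 1673 = 25.70 ≈ 26.

26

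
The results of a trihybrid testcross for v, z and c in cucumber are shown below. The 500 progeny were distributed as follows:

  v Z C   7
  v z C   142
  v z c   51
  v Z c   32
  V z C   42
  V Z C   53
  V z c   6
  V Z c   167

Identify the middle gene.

z

The two most frequent reciprocal classes, v z C and V Z c, are the parental types, so the F1 was v z C / V Z c.
The two rarest classes, v Z C and V z c, are the double crossovers. Comparing them with the parentals, only the z allele has switched, so z is the middle locus and the order is v – z – c.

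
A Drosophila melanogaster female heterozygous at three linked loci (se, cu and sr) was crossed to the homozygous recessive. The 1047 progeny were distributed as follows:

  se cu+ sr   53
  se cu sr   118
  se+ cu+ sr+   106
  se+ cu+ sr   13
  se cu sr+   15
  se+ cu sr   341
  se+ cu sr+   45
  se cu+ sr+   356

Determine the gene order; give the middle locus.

cu

The two most frequent reciprocal classes, se cu+ sr+ and se+ cu sr, are the parental types, so the F1 was se cu+ sr+ / se+ cu sr.
The two rarest classes, se cu sr+ and se+ cu+ sr, are the double crossovers. Comparing them with the parentals, only the cu allele has switched, so cu is the middle locus and the order is se – cu – sr.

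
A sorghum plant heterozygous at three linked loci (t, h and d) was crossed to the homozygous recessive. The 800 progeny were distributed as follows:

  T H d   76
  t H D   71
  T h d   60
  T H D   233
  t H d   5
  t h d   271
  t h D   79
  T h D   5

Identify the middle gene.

The two most frequent reciprocal classes, t h d and T H D, are the parental types, so the F1 was t h d / T H D.
The two rarest classes, t H d and T h D, are the double crossovers. Comparing them with the parentals, only the h allele has switched, so h is the middle locus and the order is d – h – t.

h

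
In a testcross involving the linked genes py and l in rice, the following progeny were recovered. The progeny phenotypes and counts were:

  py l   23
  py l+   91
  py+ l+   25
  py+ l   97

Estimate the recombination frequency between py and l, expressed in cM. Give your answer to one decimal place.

20.3 cM

The two most frequent classes, py+ l (97) and py l+ (91), are the parental types, so the F1 was py+ l / py l+.
The recombinant classes are py+ l+ and py l: 25 + 23 = 48.
Recombination frequency = 48/236 = 0.2034 ≈ 20.3%, i.e. 20.3 cM.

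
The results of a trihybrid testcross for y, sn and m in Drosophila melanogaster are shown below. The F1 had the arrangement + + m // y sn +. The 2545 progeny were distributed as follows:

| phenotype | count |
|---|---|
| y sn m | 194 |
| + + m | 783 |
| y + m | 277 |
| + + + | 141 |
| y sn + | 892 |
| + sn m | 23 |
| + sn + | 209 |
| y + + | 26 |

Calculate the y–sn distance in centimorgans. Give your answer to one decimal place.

The two rarest classes, + sn m and y + +, are the double crossovers. Comparing them with the parentals, only the sn allele has switched, so sn is the middle locus and the order is m – sn – y.
Crossovers in the sn–y interval produce the single-crossover classes y + m and + sn + (277 + 209 = 486) plus the double crossovers (49).
RF(sn–y) = (486 + 49) / 2545 = 535/2545 = 0.2102 → 21.0 centimorgans.

21.0 centimorgans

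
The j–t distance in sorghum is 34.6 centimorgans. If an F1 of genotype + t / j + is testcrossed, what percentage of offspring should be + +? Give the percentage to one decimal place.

A map distance of 34.6 centimorgans corresponds to a recombination frequency of 0.346.
The F1 is + t / j +, so + + is a recombinant gamete class with expected frequency r/2 = 0.346/2 = 0.1730.
That is 0.1730 = 17.3% of the progeny.

17.3%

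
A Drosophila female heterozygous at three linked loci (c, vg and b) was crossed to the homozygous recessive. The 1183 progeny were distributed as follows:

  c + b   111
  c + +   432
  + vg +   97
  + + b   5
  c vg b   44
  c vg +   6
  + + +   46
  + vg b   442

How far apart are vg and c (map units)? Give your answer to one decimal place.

8.5 map units

The two most frequent reciprocal classes, c + + and + vg b, are the parental types, so the F1 was c + + / + vg b.
The two rarest classes, c vg + and + + b, are the double crossovers. Comparing them with the parentals, only the vg allele has switched, so vg is the middle locus and the order is b – vg – c.
Crossovers in the vg–c interval produce the single-crossover classes + + + and c vg b (46 + 44 = 90) plus the double crossovers (11).
RF(vg–c) = (90 + 11) / 1183 = 101/1183 = 0.0854 → 8.5 map units.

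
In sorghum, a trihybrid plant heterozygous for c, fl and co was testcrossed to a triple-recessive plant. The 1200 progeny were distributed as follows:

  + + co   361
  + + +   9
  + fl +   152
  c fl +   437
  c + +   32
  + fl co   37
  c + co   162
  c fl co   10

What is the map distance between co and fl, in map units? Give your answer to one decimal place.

7.3 map units

The two most frequent reciprocal classes, + + co and c fl +, are the parental types, so the F1 was + + co / c fl +.
The two rarest classes, + + + and c fl co, are the double crossovers. Comparing them with the parentals, only the co allele has switched, so co is the middle locus and the order is fl – co – c.
Crossovers in the fl–co interval produce the single-crossover classes + fl co and c + + (37 + 32 = 69) plus the double crossovers (19).
RF(fl–co) = (69 + 19) / 1200 = 88/1200 = 0.0733 → 7.3 map units.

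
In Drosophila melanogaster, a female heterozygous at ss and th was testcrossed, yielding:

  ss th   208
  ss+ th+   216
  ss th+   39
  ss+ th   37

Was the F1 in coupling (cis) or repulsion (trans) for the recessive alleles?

The two most frequent classes are ss+ th+ (216) and ss th (208); these are the parental (non-recombinant) types.
So the F1 carried ss+ th+ on one chromosome and ss th on the other — the recessive alleles are on the same chromosome (cis / coupling).

cis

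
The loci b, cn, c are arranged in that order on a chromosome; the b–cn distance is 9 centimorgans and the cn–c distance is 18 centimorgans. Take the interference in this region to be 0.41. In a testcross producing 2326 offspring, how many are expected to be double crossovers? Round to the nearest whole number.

Map distances give recombination frequencies of 0.090 and 0.180 for the two intervals.
With interference 0.41 (so coincidence = 0.59), expected double-crossover frequency = 0.090 × 0.180 × 0.59 = 0.00956.
Expected number = 0.00956 × 2326 = 22.23 ≈ 22.

22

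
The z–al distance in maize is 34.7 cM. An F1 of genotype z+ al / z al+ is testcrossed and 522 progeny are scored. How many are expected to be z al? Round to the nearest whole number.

91

A map distance of 34.7 cM corresponds to a recombination frequency of 0.347.
The F1 is z+ al / z al+, so z al is a recombinant gamete class with expected frequency r/2 = 0.347/2 = 0.1735.
Expected number = 0.1735 × 522 = 90.57 ≈ 91.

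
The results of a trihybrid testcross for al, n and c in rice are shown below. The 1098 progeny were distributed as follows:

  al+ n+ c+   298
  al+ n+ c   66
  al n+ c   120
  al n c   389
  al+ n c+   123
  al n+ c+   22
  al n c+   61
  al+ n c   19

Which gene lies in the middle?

al

The two most frequent reciprocal classes, al n c and al+ n+ c+, are the parental types, so the F1 was al n c / al+ n+ c+.
The two rarest classes, al+ n c and al n+ c+, are the double crossovers. Comparing them with the parentals, only the al allele has switched, so al is the middle locus and the order is c – al – n.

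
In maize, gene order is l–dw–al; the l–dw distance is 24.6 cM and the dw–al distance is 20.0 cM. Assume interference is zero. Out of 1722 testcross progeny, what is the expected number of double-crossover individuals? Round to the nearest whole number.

Map distances give recombination frequencies of 0.246 and 0.200 for the two intervals.
With no interference, expected double-crossover frequency = 0.246 × 0.200 = 0.04920.
Expected number = 0.04920 × 1722 = 84.72 ≈ 85.

85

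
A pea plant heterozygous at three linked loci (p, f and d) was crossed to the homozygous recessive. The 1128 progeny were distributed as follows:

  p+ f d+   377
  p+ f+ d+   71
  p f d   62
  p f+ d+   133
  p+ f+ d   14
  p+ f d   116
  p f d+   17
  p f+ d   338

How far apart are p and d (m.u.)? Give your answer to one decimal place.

24.8 m.u.

The two most frequent reciprocal classes, p f+ d and p+ f d+, are the parental types, so the F1 was p f+ d / p+ f d+.
The two rarest classes, p+ f+ d and p f d+, are the double crossovers. Comparing them with the parentals, only the p allele has switched, so p is the middle locus and the order is f – p – d.
Crossovers in the p–d interval produce the single-crossover classes p f+ d+ and p+ f d (133 + 116 = 249) plus the double crossovers (31).
RF(p–d) = (249 + 31) / 1128 = 280/1128 = 0.2482 → 24.8 m.u.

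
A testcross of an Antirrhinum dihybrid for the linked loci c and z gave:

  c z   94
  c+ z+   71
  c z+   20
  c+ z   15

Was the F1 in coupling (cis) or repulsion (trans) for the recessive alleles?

cis

The two most frequent classes are c+ z+ (71) and c z (94); these are the parental (non-recombinant) types.
So the F1 carried c+ z+ on one chromosome and c z on the other — the recessive alleles are on the same chromosome (cis / coupling).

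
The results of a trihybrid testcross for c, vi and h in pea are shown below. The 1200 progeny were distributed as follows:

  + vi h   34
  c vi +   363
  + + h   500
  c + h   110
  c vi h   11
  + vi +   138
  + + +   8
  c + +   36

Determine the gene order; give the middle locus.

The two most frequent reciprocal classes, + + h and c vi +, are the parental types, so the F1 was + + h / c vi +.
The two rarest classes, + + + and c vi h, are the double crossovers. Comparing them with the parentals, only the h allele has switched, so h is the middle locus and the order is vi – h – c.

h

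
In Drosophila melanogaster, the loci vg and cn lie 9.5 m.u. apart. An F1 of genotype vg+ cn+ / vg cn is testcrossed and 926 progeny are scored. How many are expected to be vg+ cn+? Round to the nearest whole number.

A map distance of 9.5 m.u. corresponds to a recombination frequency of 0.095.
The F1 is vg+ cn+ / vg cn, so vg+ cn+ is a parental gamete class with expected frequency (1 − r)/2 = 0.905/2 = 0.4525.
Expected number = 0.4525 × 926 = 419.01 ≈ 419.

419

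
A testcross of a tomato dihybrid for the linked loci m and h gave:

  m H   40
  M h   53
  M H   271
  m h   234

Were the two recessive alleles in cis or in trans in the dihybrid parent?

cis

The two most frequent classes are M H (271) and m h (234); these are the parental (non-recombinant) types.
So the F1 carried M H on one chromosome and m h on the other — the recessive alleles are on the same chromosome (cis / coupling).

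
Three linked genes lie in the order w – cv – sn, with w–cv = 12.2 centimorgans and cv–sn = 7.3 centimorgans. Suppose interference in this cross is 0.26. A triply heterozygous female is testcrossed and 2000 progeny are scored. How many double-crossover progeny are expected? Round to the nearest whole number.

Map distances give recombination frequencies of 0.122 and 0.073 for the two intervals.
With interference 0.26 (so coincidence = 0.74), expected double-crossover frequency = 0.122 × 0.073 × 0.74 = 0.00659.
Expected number = 0.00659 × 2000 = 13.18 ≈ 13.

13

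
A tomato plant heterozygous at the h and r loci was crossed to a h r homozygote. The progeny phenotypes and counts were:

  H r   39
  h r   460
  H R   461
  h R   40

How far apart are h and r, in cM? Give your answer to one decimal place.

7.9 cM

The two most frequent classes, H R (461) and h r (460), are the parental types, so the F1 was H R / h r.
The recombinant classes are H r and h R: 39 + 40 = 79.
Recombination frequency = 79/1000 = 0.0790 ≈ 7.9%, i.e. 7.9 cM.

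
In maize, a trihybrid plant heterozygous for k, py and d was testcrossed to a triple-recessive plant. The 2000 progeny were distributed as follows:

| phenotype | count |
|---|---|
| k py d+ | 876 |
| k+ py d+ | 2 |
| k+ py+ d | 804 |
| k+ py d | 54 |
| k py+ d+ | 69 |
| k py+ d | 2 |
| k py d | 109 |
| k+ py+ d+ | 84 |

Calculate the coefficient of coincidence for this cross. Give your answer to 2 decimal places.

0.32

The two most frequent reciprocal classes, k py d+ and k+ py+ d, are the parental types, so the F1 was k py d+ / k+ py+ d.
The two rarest classes, k+ py d+ and k py+ d, are the double crossovers. Comparing them with the parentals, only the k allele has switched, so k is the middle locus and the order is d – k – py.
d–k: (193 + 4)/2000 = 0.0985; k–py: (123 + 4)/2000 = 0.0635.
Expected DCO frequency = 0.0985 × 0.0635 ≈ 0.00625; observed = 4/2000 ≈ 0.00200.
Coefficient of coincidence = 0.00200/0.00625 ≈ 0.32.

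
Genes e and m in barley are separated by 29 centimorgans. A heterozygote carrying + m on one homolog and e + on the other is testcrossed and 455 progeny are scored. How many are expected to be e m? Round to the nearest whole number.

A map distance of 29 centimorgans corresponds to a recombination frequency of 0.290.
The F1 is + m / e +, so e m is a recombinant gamete class with expected frequency r/2 = 0.290/2 = 0.1450.
Expected number = 0.1450 × 455 = 65.97 ≈ 66.

66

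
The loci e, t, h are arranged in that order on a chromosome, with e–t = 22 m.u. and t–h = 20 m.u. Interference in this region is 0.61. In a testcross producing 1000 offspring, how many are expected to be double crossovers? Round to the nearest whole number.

17

Map distances give recombination frequencies of 0.220 and 0.200 for the two intervals.
With interference 0.61 (so coincidence = 0.39), expected double-crossover frequency = 0.220 × 0.200 × 0.39 = 0.01716.
Expected number = 0.01716 × 1000 = 17.16 ≈ 17.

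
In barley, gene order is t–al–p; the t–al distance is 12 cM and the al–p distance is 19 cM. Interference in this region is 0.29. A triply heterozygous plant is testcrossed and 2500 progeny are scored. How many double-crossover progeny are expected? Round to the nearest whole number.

Map distances give recombination frequencies of 0.120 and 0.190 for the two intervals.
With interference 0.29 (so coincidence = 0.71), expected double-crossover frequency = 0.120 × 0.190 × 0.71 = 0.01619.
Expected number = 0.01619 × 2500 = 40.47 ≈ 40.

40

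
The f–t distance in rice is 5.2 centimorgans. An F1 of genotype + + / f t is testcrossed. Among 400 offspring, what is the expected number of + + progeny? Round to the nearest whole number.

A map distance of 5.2 centimorgans corresponds to a recombination frequency of 0.052.
The F1 is + + / f t, so + + is a parental gamete class with expected frequency (1 − r)/2 = 0.948/2 = 0.4740.
Expected number = 0.4740 × 400 = 189.60 ≈ 190.

190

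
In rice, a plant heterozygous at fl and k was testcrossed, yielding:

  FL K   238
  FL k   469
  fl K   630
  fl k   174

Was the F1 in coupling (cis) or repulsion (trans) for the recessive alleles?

trans

The two most frequent classes are FL k (469) and fl K (630); these are the parental (non-recombinant) types.
So the F1 carried FL k on one chromosome and fl K on the other — the recessive alleles are on opposite chromosomes (trans / repulsion).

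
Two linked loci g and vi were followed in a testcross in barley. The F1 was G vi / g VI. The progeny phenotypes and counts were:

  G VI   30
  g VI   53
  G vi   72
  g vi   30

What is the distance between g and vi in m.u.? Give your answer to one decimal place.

32.4 m.u.

The recombinant classes are G VI and g vi: 30 + 30 = 60.
Recombination frequency = 60/185 = 0.3243 ≈ 32.4%, i.e. 32.4 m.u.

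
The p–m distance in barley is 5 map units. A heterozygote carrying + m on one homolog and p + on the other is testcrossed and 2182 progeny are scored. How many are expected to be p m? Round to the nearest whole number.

A map distance of 5 map units corresponds to a recombination frequency of 0.050.
The F1 is + m / p +, so p m is a recombinant gamete class with expected frequency r/2 = 0.050/2 = 0.0250.
Expected number = 0.0250 × 2182 = 54.55 ≈ 55.

55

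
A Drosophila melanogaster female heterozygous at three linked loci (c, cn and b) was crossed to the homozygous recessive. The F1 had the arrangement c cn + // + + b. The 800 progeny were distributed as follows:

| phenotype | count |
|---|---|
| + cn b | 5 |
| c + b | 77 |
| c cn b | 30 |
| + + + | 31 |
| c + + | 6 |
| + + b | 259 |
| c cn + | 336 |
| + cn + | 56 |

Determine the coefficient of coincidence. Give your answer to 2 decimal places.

0.85

The two rarest classes, c + + and + cn b, are the double crossovers. Comparing them with the parentals, only the cn allele has switched, so cn is the middle locus and the order is b – cn – c.
b–cn: (61 + 11)/800 = 0.0900; cn–c: (133 + 11)/800 = 0.1800.
Expected DCO frequency = 0.0900 × 0.1800 ≈ 0.01620; observed = 11/800 ≈ 0.01375.
Coefficient of coincidence = 0.01375/0.01620 ≈ 0.85.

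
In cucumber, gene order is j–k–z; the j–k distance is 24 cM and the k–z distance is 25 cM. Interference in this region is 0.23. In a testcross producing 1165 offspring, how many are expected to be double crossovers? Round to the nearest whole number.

Map distances give recombination frequencies of 0.240 and 0.250 for the two intervals.
With interference 0.23 (so coincidence = 0.77), expected double-crossover frequency = 0.240 × 0.250 × 0.77 = 0.04620.
Expected number = 0.04620 × 1165 = 53.82 ≈ 54.

54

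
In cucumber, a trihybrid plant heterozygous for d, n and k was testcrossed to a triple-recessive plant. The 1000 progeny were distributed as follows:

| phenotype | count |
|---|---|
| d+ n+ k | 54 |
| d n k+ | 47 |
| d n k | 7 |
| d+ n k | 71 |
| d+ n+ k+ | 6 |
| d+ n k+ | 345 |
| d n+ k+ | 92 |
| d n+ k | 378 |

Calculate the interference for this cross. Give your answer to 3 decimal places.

0.352

The two most frequent reciprocal classes, d n+ k and d+ n k+, are the parental types, so the F1 was d n+ k / d+ n k+.
The two rarest classes, d n k and d+ n+ k+, are the double crossovers. Comparing them with the parentals, only the n allele has switched, so n is the middle locus and the order is k – n – d.
k–n: (163 + 13)/1000 = 0.1760; n–d: (101 + 13)/1000 = 0.1140.
Expected DCO frequency = 0.1760 × 0.1140 ≈ 0.02006; observed = 13/1000 ≈ 0.01300.
Coefficient of coincidence = 0.01300/0.02006 ≈ 0.648; interference = 1 − 0.648 = 0.352.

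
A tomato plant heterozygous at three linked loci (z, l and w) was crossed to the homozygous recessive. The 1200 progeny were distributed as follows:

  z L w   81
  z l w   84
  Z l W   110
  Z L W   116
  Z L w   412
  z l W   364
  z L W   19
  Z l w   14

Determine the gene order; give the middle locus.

The two most frequent reciprocal classes, z l W and Z L w, are the parental types, so the F1 was z l W / Z L w.
The two rarest classes, z L W and Z l w, are the double crossovers. Comparing them with the parentals, only the l allele has switched, so l is the middle locus and the order is w – l – z.

l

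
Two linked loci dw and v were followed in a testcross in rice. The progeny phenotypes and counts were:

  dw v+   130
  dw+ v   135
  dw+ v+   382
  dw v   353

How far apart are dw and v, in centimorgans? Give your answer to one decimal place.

The two most frequent classes, dw+ v+ (382) and dw v (353), are the parental types, so the F1 was dw+ v+ / dw v.
The recombinant classes are dw+ v and dw v+: 135 + 130 = 265.
Recombination frequency = 265/1000 = 0.2650 ≈ 26.5%, i.e. 26.5 centimorgans.

26.5 centimorgans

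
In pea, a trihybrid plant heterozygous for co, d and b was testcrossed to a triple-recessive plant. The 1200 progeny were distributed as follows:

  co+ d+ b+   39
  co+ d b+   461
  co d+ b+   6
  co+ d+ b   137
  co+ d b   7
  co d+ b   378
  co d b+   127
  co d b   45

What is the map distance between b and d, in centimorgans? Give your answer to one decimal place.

The two most frequent reciprocal classes, co+ d b+ and co d+ b, are the parental types, so the F1 was co+ d b+ / co d+ b.
The two rarest classes, co+ d b and co d+ b+, are the double crossovers. Comparing them with the parentals, only the b allele has switched, so b is the middle locus and the order is d – b – co.
Crossovers in the d–b interval produce the single-crossover classes co+ d+ b+ and co d b (39 + 45 = 84) plus the double crossovers (13).
RF(d–b) = (84 + 13) / 1200 = 97/1200 = 0.0808 → 8.1 centimorgans.

8.1 centimorgans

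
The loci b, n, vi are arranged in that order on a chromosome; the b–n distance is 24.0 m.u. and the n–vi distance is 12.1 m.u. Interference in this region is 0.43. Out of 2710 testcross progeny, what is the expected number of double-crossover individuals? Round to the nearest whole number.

45

Map distances give recombination frequencies of 0.240 and 0.121 for the two intervals.
With interference 0.43 (so coincidence = 0.57), expected double-crossover frequency = 0.240 × 0.121 × 0.57 = 0.01655.
Expected number = 0.01655 × 2710 = 44.86 ≈ 45.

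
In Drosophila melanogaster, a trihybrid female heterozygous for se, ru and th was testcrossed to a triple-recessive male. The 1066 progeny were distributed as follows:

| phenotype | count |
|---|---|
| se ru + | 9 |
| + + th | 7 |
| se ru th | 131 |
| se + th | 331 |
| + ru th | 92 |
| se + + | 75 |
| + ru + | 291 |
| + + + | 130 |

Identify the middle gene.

se

The two most frequent reciprocal classes, + ru + and se + th, are the parental types, so the F1 was + ru + / se + th.
The two rarest classes, se ru + and + + th, are the double crossovers. Comparing them with the parentals, only the se allele has switched, so se is the middle locus and the order is ru – se – th.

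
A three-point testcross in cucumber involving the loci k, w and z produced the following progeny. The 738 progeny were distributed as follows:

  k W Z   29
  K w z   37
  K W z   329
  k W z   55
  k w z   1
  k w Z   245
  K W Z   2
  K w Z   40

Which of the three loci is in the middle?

The two most frequent reciprocal classes, K W z and k w Z, are the parental types, so the F1 was K W z / k w Z.
The two rarest classes, K W Z and k w z, are the double crossovers. Comparing them with the parentals, only the z allele has switched, so z is the middle locus and the order is w – z – k.

z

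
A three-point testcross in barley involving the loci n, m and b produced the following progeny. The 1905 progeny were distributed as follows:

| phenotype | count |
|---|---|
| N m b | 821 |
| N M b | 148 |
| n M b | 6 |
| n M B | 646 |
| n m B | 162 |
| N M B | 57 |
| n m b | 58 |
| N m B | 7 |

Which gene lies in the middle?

b

The two most frequent reciprocal classes, n M B and N m b, are the parental types, so the F1 was n M B / N m b.
The two rarest classes, n M b and N m B, are the double crossovers. Comparing them with the parentals, only the b allele has switched, so b is the middle locus and the order is m – b – n.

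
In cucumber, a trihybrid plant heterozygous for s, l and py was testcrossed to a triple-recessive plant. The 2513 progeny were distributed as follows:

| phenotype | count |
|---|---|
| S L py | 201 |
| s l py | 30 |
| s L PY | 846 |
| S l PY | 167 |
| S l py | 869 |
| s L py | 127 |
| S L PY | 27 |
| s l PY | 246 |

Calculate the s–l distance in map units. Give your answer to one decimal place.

The two most frequent reciprocal classes, S l py and s L PY, are the parental types, so the F1 was S l py / s L PY.
The two rarest classes, s l py and S L PY, are the double crossovers. Comparing them with the parentals, only the s allele has switched, so s is the middle locus and the order is l – s – py.
Crossovers in the l–s interval produce the single-crossover classes S L py and s l PY (201 + 246 = 447) plus the double crossovers (57).
RF(l–s) = (447 + 57) / 2513 = 504/2513 = 0.2006 → 20.1 map units.

20.1 map units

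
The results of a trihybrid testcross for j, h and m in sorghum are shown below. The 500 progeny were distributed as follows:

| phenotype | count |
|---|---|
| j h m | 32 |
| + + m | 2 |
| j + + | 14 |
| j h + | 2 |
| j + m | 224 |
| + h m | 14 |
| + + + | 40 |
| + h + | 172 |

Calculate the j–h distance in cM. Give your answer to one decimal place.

The two most frequent reciprocal classes, + h + and j + m, are the parental types, so the F1 was + h + / j + m.
The two rarest classes, j h + and + + m, are the double crossovers. Comparing them with the parentals, only the j allele has switched, so j is the middle locus and the order is m – j – h.
Crossovers in the j–h interval produce the single-crossover classes + + + and j h m (40 + 32 = 72) plus the double crossovers (4).
RF(j–h) = (72 + 4) / 500 = 76/500 = 0.1520 → 15.2 cM.

15.2 cM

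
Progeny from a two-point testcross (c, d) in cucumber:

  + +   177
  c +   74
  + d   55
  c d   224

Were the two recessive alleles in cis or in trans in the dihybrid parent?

The two most frequent classes are + + (177) and c d (224); these are the parental (non-recombinant) types.
So the F1 carried + + on one chromosome and c d on the other — the recessive alleles are on the same chromosome (cis / coupling).

cis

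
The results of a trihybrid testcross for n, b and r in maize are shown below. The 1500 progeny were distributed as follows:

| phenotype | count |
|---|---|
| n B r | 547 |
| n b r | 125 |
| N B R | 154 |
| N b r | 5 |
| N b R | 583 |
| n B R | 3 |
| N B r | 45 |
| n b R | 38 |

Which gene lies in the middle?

r

The two most frequent reciprocal classes, n B r and N b R, are the parental types, so the F1 was n B r / N b R.
The two rarest classes, n B R and N b r, are the double crossovers. Comparing them with the parentals, only the r allele has switched, so r is the middle locus and the order is n – r – b.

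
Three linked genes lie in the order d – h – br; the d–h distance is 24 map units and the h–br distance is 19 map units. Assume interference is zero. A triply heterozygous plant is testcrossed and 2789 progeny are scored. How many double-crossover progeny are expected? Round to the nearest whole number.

127

Map distances give recombination frequencies of 0.240 and 0.190 for the two intervals.
With no interference, expected double-crossover frequency = 0.240 × 0.190 = 0.04560.
Expected number = 0.04560 × 2789 = 127.18 ≈ 127.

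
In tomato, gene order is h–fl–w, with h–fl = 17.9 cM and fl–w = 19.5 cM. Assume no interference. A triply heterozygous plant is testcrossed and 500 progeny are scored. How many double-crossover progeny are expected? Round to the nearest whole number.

17

Map distances give recombination frequencies of 0.179 and 0.195 for the two intervals.
With no interference, expected double-crossover frequency = 0.179 × 0.195 = 0.03490.
Expected number = 0.03490 × 500 = 17.45 ≈ 17.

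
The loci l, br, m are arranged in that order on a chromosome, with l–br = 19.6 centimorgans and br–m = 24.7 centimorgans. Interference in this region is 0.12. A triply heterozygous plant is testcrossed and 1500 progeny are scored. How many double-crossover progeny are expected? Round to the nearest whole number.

64

Map distances give recombination frequencies of 0.196 and 0.247 for the two intervals.
With interference 0.12 (so coincidence = 0.88), expected double-crossover frequency = 0.196 × 0.247 × 0.88 = 0.04260.
Expected number = 0.04260 × 1500 = 63.90 ≈ 64.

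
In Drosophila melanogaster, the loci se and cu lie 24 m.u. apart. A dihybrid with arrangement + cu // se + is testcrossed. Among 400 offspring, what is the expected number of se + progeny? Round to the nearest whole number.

152

A map distance of 24 m.u. corresponds to a recombination frequency of 0.240.
The F1 is + cu / se +, so se + is a parental gamete class with expected frequency (1 − r)/2 = 0.760/2 = 0.3800.
Expected number = 0.3800 × 400 = 152.00 ≈ 152.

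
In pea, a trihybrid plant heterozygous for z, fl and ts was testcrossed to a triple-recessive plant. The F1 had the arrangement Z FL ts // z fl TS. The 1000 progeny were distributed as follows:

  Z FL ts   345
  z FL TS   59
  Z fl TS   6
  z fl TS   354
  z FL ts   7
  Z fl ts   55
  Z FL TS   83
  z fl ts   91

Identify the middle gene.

The two rarest classes, z FL ts and Z fl TS, are the double crossovers. Comparing them with the parentals, only the z allele has switched, so z is the middle locus and the order is fl – z – ts.

z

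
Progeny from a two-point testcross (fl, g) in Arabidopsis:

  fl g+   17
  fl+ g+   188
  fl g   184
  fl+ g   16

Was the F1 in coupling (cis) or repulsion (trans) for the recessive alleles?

cis

The two most frequent classes are fl+ g+ (188) and fl g (184); these are the parental (non-recombinant) types.
So the F1 carried fl+ g+ on one chromosome and fl g on the other — the recessive alleles are on the same chromosome (cis / coupling).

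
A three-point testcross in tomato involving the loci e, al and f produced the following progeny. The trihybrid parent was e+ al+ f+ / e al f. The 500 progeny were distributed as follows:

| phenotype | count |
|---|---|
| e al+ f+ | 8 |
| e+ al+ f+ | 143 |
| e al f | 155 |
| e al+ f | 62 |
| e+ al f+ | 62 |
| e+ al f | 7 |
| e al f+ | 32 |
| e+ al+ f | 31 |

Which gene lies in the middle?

e

The two rarest classes, e al+ f+ and e+ al f, are the double crossovers. Comparing them with the parentals, only the e allele has switched, so e is the middle locus and the order is f – e – al.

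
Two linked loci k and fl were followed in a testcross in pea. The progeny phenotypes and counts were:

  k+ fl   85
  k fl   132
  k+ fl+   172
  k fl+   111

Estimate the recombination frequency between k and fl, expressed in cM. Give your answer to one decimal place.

39.2 cM

The two most frequent classes, k+ fl+ (172) and k fl (132), are the parental types, so the F1 was k+ fl+ / k fl.
The recombinant classes are k+ fl and k fl+: 85 + 111 = 196.
Recombination frequency = 196/500 = 0.3920 ≈ 39.2%, i.e. 39.2 cM.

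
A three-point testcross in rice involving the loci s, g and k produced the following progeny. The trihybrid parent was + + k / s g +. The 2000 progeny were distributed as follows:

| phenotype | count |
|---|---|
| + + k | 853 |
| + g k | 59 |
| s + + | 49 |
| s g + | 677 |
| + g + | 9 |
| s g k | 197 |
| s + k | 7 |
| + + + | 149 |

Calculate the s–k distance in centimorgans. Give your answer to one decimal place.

18.1 centimorgans

The two rarest classes, s + k and + g +, are the double crossovers. Comparing them with the parentals, only the s allele has switched, so s is the middle locus and the order is k – s – g.
Crossovers in the k–s interval produce the single-crossover classes + + + and s g k (149 + 197 = 346) plus the double crossovers (16).
RF(k–s) = (346 + 16) / 2000 = 362/2000 = 0.1810 → 18.1 centimorgans.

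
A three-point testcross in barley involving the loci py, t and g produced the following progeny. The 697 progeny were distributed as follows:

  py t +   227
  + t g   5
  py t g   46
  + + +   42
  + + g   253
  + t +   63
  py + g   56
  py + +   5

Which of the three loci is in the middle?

t

The two most frequent reciprocal classes, + + g and py t +, are the parental types, so the F1 was + + g / py t +.
The two rarest classes, + t g and py + +, are the double crossovers. Comparing them with the parentals, only the t allele has switched, so t is the middle locus and the order is py – t – g.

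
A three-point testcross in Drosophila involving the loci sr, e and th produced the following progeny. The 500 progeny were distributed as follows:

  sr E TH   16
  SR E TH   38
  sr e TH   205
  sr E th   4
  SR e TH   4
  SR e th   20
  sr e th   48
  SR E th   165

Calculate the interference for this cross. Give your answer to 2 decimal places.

0.03

The two most frequent reciprocal classes, sr e TH and SR E th, are the parental types, so the F1 was sr e TH / SR E th.
The two rarest classes, SR e TH and sr E th, are the double crossovers. Comparing them with the parentals, only the sr allele has switched, so sr is the middle locus and the order is th – sr – e.
th–sr: (86 + 8)/500 = 0.1880; sr–e: (36 + 8)/500 = 0.0880.
Expected DCO frequency = 0.1880 × 0.0880 ≈ 0.01654; observed = 8/500 ≈ 0.01600.
Coefficient of coincidence = 0.01600/0.01654 ≈ 0.97; interference = 1 − 0.97 = 0.03.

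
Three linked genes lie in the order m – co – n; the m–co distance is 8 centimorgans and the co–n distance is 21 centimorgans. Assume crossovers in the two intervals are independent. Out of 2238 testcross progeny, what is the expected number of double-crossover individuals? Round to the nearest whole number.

Map distances give recombination frequencies of 0.080 and 0.210 for the two intervals.
With no interference, expected double-crossover frequency = 0.080 × 0.210 = 0.01680.
Expected number = 0.01680 × 2238 = 37.60 ≈ 38.

38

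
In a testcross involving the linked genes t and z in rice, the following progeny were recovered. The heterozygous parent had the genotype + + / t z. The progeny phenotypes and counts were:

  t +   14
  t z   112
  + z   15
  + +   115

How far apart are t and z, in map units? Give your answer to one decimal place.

The recombinant classes are + z and t +: 15 + 14 = 29.
Recombination frequency = 29/256 = 0.1133 ≈ 11.3%, i.e. 11.3 map units.

11.3 map units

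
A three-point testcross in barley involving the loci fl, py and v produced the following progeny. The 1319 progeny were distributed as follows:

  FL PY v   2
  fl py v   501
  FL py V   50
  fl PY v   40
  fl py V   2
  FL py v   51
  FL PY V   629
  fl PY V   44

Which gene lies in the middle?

The two most frequent reciprocal classes, fl py v and FL PY V, are the parental types, so the F1 was fl py v / FL PY V.
The two rarest classes, fl py V and FL PY v, are the double crossovers. Comparing them with the parentals, only the v allele has switched, so v is the middle locus and the order is py – v – fl.

v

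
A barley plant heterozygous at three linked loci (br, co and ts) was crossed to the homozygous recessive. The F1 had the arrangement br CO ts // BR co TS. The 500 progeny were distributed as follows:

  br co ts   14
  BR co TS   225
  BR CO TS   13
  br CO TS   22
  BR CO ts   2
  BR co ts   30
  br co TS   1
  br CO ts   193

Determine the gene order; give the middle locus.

br

The two rarest classes, BR CO ts and br co TS, are the double crossovers. Comparing them with the parentals, only the br allele has switched, so br is the middle locus and the order is ts – br – co.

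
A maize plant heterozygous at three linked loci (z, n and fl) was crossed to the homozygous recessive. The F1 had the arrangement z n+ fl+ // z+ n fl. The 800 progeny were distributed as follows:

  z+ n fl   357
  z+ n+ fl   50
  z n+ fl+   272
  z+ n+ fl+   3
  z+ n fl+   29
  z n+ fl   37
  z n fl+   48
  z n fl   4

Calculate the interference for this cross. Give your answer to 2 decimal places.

The two rarest classes, z+ n+ fl+ and z n fl, are the double crossovers. Comparing them with the parentals, only the z allele has switched, so z is the middle locus and the order is fl – z – n.
fl–z: (66 + 7)/800 = 0.0912; z–n: (98 + 7)/800 = 0.1313.
Expected DCO frequency = 0.0912 × 0.1313 ≈ 0.01197; observed = 7/800 ≈ 0.00875.
Coefficient of coincidence = 0.00875/0.01197 ≈ 0.73; interference = 1 − 0.73 = 0.27.

0.27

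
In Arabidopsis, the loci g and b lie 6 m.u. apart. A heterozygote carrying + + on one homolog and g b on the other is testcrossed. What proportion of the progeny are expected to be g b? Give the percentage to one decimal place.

A map distance of 6 m.u. corresponds to a recombination frequency of 0.060.
The F1 is + + / g b, so g b is a parental gamete class with expected frequency (1 − r)/2 = 0.940/2 = 0.4700.
That is 0.4700 = 47.0% of the progeny.

47.0%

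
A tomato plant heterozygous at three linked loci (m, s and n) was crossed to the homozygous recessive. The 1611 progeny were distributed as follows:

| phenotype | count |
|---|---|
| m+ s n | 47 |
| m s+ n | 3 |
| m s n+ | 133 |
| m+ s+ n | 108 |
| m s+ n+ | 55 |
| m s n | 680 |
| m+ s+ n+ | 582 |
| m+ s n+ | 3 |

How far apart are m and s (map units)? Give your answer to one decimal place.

The two most frequent reciprocal classes, m s n and m+ s+ n+, are the parental types, so the F1 was m s n / m+ s+ n+.
The two rarest classes, m s+ n and m+ s n+, are the double crossovers. Comparing them with the parentals, only the s allele has switched, so s is the middle locus and the order is n – s – m.
Crossovers in the s–m interval produce the single-crossover classes m+ s n and m s+ n+ (47 + 55 = 102) plus the double crossovers (6).
RF(s–m) = (102 + 6) / 1611 = 108/1611 = 0.0670 → 6.7 map units.

6.7 map units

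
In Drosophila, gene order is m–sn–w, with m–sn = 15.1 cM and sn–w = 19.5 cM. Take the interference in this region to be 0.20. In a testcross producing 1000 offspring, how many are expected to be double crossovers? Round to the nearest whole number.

Map distances give recombination frequencies of 0.151 and 0.195 for the two intervals.
With interference 0.20 (so coincidence = 0.80), expected double-crossover frequency = 0.151 × 0.195 × 0.80 = 0.02356.
Expected number = 0.02356 × 1000 = 23.56 ≈ 24.

24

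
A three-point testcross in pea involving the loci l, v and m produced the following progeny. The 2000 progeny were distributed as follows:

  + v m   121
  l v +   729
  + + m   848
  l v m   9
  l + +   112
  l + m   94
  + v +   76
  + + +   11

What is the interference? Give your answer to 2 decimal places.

The two most frequent reciprocal classes, l v + and + + m, are the parental types, so the F1 was l v + / + + m.
The two rarest classes, l v m and + + +, are the double crossovers. Comparing them with the parentals, only the m allele has switched, so m is the middle locus and the order is v – m – l.
v–m: (233 + 20)/2000 = 0.1265; m–l: (170 + 20)/2000 = 0.0950.
Expected DCO frequency = 0.1265 × 0.0950 ≈ 0.01202; observed = 20/2000 ≈ 0.01000.
Coefficient of coincidence = 0.01000/0.01202 ≈ 0.83; interference = 1 − 0.83 = 0.17.

0.17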